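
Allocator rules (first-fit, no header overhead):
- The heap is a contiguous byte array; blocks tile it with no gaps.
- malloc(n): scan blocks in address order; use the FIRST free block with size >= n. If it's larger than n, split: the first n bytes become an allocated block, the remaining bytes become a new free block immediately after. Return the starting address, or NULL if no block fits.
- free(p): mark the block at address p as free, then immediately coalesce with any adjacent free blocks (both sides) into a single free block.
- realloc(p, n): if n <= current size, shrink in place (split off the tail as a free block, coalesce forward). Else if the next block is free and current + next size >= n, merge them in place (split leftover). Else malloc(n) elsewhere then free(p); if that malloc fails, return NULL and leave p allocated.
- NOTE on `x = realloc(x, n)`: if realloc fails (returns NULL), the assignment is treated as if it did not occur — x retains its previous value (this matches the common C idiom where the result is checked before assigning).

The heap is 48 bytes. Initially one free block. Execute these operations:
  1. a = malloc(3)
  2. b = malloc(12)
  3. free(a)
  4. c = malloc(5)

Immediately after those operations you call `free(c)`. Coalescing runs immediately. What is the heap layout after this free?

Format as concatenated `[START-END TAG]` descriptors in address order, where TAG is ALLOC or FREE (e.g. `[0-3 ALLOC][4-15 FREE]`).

Answer: [0-2 FREE][3-14 ALLOC][15-47 FREE]

Derivation:
Op 1: a = malloc(3) -> a = 0; heap: [0-2 ALLOC][3-47 FREE]
Op 2: b = malloc(12) -> b = 3; heap: [0-2 ALLOC][3-14 ALLOC][15-47 FREE]
Op 3: free(a) -> (freed a); heap: [0-2 FREE][3-14 ALLOC][15-47 FREE]
Op 4: c = malloc(5) -> c = 15; heap: [0-2 FREE][3-14 ALLOC][15-19 ALLOC][20-47 FREE]
free(c): c = 15 -> block [15-19 ALLOC]; mark free, coalesce with adjacent free neighbors -> [0-2 FREE][3-14 ALLOC][15-47 FREE]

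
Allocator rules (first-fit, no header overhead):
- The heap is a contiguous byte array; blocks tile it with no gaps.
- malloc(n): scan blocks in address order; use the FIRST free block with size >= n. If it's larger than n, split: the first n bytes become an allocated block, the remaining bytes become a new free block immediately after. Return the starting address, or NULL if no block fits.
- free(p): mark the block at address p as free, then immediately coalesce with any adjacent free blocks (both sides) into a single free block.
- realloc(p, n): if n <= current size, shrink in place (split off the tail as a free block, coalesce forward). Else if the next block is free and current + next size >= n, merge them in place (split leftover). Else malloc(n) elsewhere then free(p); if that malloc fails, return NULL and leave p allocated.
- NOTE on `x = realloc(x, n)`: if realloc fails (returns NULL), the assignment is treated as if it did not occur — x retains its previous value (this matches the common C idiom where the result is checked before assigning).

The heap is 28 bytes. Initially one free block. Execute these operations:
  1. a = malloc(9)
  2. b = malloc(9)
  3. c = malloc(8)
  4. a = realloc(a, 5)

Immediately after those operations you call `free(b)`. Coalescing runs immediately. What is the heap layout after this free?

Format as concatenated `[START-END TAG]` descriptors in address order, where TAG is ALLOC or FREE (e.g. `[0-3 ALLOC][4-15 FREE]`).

Op 1: a = malloc(9) -> a = 0; heap: [0-8 ALLOC][9-27 FREE]
Op 2: b = malloc(9) -> b = 9; heap: [0-8 ALLOC][9-17 ALLOC][18-27 FREE]
Op 3: c = malloc(8) -> c = 18; heap: [0-8 ALLOC][9-17 ALLOC][18-25 ALLOC][26-27 FREE]
Op 4: a = realloc(a, 5) -> a = 0; heap: [0-4 ALLOC][5-8 FREE][9-17 ALLOC][18-25 ALLOC][26-27 FREE]
free(b): b = 9 -> block [9-17 ALLOC]; mark free, coalesce with adjacent free neighbors -> [0-4 ALLOC][5-17 FREE][18-25 ALLOC][26-27 FREE]

Answer: [0-4 ALLOC][5-17 FREE][18-25 ALLOC][26-27 FREE]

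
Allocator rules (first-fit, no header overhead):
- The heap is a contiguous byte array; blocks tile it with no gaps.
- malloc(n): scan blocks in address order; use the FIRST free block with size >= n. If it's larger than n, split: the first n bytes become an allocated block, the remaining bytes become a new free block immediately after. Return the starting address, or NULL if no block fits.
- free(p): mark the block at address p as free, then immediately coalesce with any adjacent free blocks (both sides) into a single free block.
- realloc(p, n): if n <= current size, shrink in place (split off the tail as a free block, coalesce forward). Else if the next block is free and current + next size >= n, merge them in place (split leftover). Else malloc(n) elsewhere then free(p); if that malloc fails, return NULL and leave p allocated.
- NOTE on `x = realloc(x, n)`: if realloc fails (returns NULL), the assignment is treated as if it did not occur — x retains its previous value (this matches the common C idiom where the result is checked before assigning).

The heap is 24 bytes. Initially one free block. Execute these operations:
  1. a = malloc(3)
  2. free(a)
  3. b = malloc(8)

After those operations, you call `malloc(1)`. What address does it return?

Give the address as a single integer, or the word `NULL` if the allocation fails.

Op 1: a = malloc(3) -> a = 0; heap: [0-2 ALLOC][3-23 FREE]
Op 2: free(a) -> (freed a); heap: [0-23 FREE]
Op 3: b = malloc(8) -> b = 0; heap: [0-7 ALLOC][8-23 FREE]
malloc(1): first-fit scan over [0-7 ALLOC][8-23 FREE] -> 8

Answer: 8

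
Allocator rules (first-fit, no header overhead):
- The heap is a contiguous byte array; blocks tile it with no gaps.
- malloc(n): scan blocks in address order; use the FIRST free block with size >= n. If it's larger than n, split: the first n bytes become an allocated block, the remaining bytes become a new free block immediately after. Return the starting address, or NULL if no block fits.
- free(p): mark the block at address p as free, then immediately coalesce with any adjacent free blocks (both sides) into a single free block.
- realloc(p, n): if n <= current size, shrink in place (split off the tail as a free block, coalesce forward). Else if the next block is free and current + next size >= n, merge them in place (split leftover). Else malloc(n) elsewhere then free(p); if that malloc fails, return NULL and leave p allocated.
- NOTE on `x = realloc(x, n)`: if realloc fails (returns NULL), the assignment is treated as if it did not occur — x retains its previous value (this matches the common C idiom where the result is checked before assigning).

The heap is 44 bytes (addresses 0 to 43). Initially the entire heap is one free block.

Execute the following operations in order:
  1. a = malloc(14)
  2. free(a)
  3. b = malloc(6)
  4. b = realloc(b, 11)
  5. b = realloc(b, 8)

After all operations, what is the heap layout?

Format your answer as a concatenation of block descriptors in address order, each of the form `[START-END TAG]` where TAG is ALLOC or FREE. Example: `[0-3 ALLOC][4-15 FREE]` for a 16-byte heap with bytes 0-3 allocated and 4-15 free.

Answer: [0-7 ALLOC][8-43 FREE]

Derivation:
Op 1: a = malloc(14) -> a = 0; heap: [0-13 ALLOC][14-43 FREE]
Op 2: free(a) -> (freed a); heap: [0-43 FREE]
Op 3: b = malloc(6) -> b = 0; heap: [0-5 ALLOC][6-43 FREE]
Op 4: b = realloc(b, 11) -> b = 0; heap: [0-10 ALLOC][11-43 FREE]
Op 5: b = realloc(b, 8) -> b = 0; heap: [0-7 ALLOC][8-43 FREE]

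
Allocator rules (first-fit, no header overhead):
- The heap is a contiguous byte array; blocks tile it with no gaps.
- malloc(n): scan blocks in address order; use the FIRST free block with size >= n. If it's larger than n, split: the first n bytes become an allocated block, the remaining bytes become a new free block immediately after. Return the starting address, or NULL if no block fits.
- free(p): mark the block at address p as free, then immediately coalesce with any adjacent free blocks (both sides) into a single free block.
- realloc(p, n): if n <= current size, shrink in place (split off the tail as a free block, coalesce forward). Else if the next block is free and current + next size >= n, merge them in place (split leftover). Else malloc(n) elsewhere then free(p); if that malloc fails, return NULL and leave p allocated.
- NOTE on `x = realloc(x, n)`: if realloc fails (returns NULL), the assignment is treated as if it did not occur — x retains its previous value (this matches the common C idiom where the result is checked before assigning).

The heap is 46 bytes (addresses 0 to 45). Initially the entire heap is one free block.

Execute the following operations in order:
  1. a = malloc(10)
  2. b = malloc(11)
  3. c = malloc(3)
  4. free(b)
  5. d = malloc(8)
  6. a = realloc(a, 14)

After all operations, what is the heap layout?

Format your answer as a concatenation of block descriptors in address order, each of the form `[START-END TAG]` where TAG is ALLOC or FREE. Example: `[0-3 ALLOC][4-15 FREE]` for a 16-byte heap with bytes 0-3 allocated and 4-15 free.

Answer: [0-9 FREE][10-17 ALLOC][18-20 FREE][21-23 ALLOC][24-37 ALLOC][38-45 FREE]

Derivation:
Op 1: a = malloc(10) -> a = 0; heap: [0-9 ALLOC][10-45 FREE]
Op 2: b = malloc(11) -> b = 10; heap: [0-9 ALLOC][10-20 ALLOC][21-45 FREE]
Op 3: c = malloc(3) -> c = 21; heap: [0-9 ALLOC][10-20 ALLOC][21-23 ALLOC][24-45 FREE]
Op 4: free(b) -> (freed b); heap: [0-9 ALLOC][10-20 FREE][21-23 ALLOC][24-45 FREE]
Op 5: d = malloc(8) -> d = 10; heap: [0-9 ALLOC][10-17 ALLOC][18-20 FREE][21-23 ALLOC][24-45 FREE]
Op 6: a = realloc(a, 14) -> a = 24; heap: [0-9 FREE][10-17 ALLOC][18-20 FREE][21-23 ALLOC][24-37 ALLOC][38-45 FREE]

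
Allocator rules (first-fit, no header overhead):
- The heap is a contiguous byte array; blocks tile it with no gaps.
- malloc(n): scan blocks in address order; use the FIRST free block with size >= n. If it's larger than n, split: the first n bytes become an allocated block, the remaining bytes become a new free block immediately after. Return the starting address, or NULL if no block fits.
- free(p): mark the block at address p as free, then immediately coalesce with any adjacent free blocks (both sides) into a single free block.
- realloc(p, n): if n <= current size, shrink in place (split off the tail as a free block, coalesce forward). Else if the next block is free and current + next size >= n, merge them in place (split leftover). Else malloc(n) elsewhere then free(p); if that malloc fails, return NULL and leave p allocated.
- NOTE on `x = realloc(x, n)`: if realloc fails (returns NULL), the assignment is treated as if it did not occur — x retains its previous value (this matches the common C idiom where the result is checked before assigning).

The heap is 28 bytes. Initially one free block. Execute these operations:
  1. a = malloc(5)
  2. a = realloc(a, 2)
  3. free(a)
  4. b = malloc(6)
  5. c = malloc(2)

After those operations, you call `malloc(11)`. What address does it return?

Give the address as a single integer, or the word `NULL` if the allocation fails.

Answer: 8

Derivation:
Op 1: a = malloc(5) -> a = 0; heap: [0-4 ALLOC][5-27 FREE]
Op 2: a = realloc(a, 2) -> a = 0; heap: [0-1 ALLOC][2-27 FREE]
Op 3: free(a) -> (freed a); heap: [0-27 FREE]
Op 4: b = malloc(6) -> b = 0; heap: [0-5 ALLOC][6-27 FREE]
Op 5: c = malloc(2) -> c = 6; heap: [0-5 ALLOC][6-7 ALLOC][8-27 FREE]
malloc(11): first-fit scan over [0-5 ALLOC][6-7 ALLOC][8-27 FREE] -> 8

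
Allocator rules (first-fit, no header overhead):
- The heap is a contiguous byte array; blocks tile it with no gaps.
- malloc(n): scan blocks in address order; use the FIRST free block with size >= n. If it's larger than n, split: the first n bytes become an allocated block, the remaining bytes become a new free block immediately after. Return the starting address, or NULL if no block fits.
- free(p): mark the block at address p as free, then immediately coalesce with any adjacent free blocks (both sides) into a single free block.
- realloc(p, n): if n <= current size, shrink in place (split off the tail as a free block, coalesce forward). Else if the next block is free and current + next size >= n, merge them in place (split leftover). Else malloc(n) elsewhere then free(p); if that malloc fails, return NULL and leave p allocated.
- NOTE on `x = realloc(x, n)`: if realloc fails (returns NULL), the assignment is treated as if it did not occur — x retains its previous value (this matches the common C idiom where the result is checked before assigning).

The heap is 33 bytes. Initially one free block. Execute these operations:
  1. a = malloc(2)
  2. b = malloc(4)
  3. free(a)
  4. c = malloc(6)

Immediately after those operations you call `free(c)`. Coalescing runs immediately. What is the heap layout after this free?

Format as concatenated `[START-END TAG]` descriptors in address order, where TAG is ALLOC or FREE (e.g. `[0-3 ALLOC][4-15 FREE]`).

Answer: [0-1 FREE][2-5 ALLOC][6-32 FREE]

Derivation:
Op 1: a = malloc(2) -> a = 0; heap: [0-1 ALLOC][2-32 FREE]
Op 2: b = malloc(4) -> b = 2; heap: [0-1 ALLOC][2-5 ALLOC][6-32 FREE]
Op 3: free(a) -> (freed a); heap: [0-1 FREE][2-5 ALLOC][6-32 FREE]
Op 4: c = malloc(6) -> c = 6; heap: [0-1 FREE][2-5 ALLOC][6-11 ALLOC][12-32 FREE]
free(c): c = 6 -> block [6-11 ALLOC]; mark free, coalesce with adjacent free neighbors -> [0-1 FREE][2-5 ALLOC][6-32 FREE]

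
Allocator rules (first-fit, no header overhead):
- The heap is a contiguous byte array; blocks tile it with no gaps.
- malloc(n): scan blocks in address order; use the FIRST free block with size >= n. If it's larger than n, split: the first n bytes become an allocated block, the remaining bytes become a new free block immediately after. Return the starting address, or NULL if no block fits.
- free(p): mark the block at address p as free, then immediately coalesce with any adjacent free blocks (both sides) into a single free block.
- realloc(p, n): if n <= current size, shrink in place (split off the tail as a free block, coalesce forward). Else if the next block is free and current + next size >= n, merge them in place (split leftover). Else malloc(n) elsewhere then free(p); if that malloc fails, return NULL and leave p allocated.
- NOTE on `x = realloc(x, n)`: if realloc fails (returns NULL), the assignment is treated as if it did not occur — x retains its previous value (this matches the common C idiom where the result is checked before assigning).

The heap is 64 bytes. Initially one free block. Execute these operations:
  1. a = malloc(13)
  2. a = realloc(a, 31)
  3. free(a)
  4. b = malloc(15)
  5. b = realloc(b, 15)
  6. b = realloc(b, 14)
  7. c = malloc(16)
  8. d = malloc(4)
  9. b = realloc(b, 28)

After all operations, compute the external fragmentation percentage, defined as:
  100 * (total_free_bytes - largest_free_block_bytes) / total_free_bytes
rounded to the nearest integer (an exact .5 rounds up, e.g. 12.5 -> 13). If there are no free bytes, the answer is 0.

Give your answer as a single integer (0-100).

Answer: 13

Derivation:
Op 1: a = malloc(13) -> a = 0; heap: [0-12 ALLOC][13-63 FREE]
Op 2: a = realloc(a, 31) -> a = 0; heap: [0-30 ALLOC][31-63 FREE]
Op 3: free(a) -> (freed a); heap: [0-63 FREE]
Op 4: b = malloc(15) -> b = 0; heap: [0-14 ALLOC][15-63 FREE]
Op 5: b = realloc(b, 15) -> b = 0; heap: [0-14 ALLOC][15-63 FREE]
Op 6: b = realloc(b, 14) -> b = 0; heap: [0-13 ALLOC][14-63 FREE]
Op 7: c = malloc(16) -> c = 14; heap: [0-13 ALLOC][14-29 ALLOC][30-63 FREE]
Op 8: d = malloc(4) -> d = 30; heap: [0-13 ALLOC][14-29 ALLOC][30-33 ALLOC][34-63 FREE]
Op 9: b = realloc(b, 28) -> b = 34; heap: [0-13 FREE][14-29 ALLOC][30-33 ALLOC][34-61 ALLOC][62-63 FREE]
Free blocks: [14 2] total_free=16 largest=14 -> 100*(16-14)/16 = 200/16 = 12.5 -> rounds to 13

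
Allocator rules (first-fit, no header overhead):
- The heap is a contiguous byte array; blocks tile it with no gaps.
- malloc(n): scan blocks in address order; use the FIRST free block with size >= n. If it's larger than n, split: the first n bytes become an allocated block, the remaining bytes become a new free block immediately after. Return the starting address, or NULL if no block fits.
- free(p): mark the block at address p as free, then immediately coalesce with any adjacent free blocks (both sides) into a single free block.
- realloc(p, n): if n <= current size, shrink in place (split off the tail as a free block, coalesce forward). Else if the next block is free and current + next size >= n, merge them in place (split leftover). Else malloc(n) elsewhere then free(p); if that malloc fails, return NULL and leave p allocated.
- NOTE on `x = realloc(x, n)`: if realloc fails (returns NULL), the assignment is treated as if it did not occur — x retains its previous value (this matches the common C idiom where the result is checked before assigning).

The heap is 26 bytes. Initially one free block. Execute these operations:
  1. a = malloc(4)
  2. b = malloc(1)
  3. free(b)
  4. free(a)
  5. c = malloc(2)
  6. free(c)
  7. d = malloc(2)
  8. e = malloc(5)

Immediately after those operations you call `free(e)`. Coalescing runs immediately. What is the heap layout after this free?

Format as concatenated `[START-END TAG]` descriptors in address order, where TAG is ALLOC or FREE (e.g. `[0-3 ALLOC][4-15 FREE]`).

Answer: [0-1 ALLOC][2-25 FREE]

Derivation:
Op 1: a = malloc(4) -> a = 0; heap: [0-3 ALLOC][4-25 FREE]
Op 2: b = malloc(1) -> b = 4; heap: [0-3 ALLOC][4-4 ALLOC][5-25 FREE]
Op 3: free(b) -> (freed b); heap: [0-3 ALLOC][4-25 FREE]
Op 4: free(a) -> (freed a); heap: [0-25 FREE]
Op 5: c = malloc(2) -> c = 0; heap: [0-1 ALLOC][2-25 FREE]
Op 6: free(c) -> (freed c); heap: [0-25 FREE]
Op 7: d = malloc(2) -> d = 0; heap: [0-1 ALLOC][2-25 FREE]
Op 8: e = malloc(5) -> e = 2; heap: [0-1 ALLOC][2-6 ALLOC][7-25 FREE]
free(e): e = 2 -> block [2-6 ALLOC]; mark free, coalesce with adjacent free neighbors -> [0-1 ALLOC][2-25 FREE]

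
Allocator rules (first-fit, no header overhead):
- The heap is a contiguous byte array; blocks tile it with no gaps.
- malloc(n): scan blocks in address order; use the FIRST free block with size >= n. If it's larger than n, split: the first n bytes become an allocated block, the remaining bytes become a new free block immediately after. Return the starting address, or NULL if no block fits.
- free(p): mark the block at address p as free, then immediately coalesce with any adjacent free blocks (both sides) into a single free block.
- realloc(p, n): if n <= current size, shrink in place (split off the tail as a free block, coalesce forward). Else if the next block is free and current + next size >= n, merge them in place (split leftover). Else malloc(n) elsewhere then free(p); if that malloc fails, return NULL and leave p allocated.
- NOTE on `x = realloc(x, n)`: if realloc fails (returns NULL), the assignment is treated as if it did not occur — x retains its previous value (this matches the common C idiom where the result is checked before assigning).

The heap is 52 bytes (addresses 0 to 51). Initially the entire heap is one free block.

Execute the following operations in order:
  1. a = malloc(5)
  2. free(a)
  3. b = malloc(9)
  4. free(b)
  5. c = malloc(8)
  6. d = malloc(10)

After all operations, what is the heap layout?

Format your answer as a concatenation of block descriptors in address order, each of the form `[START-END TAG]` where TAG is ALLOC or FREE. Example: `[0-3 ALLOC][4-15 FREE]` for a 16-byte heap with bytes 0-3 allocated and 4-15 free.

Op 1: a = malloc(5) -> a = 0; heap: [0-4 ALLOC][5-51 FREE]
Op 2: free(a) -> (freed a); heap: [0-51 FREE]
Op 3: b = malloc(9) -> b = 0; heap: [0-8 ALLOC][9-51 FREE]
Op 4: free(b) -> (freed b); heap: [0-51 FREE]
Op 5: c = malloc(8) -> c = 0; heap: [0-7 ALLOC][8-51 FREE]
Op 6: d = malloc(10) -> d = 8; heap: [0-7 ALLOC][8-17 ALLOC][18-51 FREE]

Answer: [0-7 ALLOC][8-17 ALLOC][18-51 FREE]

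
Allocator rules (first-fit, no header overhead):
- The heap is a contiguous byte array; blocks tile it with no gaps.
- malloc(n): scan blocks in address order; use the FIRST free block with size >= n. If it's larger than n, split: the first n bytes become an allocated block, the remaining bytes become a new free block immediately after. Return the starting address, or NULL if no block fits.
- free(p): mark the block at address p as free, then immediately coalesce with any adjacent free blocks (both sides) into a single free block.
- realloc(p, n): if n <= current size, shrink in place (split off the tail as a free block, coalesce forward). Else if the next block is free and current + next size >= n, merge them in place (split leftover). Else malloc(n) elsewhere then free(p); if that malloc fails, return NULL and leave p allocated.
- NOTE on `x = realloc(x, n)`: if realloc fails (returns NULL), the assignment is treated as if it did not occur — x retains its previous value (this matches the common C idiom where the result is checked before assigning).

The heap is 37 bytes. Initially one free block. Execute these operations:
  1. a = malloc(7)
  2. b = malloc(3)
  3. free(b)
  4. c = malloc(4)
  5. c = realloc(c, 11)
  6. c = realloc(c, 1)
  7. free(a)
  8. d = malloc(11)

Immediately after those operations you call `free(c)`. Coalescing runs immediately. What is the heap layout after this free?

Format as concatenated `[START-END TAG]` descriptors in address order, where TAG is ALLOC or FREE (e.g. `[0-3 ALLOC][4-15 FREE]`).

Answer: [0-7 FREE][8-18 ALLOC][19-36 FREE]

Derivation:
Op 1: a = malloc(7) -> a = 0; heap: [0-6 ALLOC][7-36 FREE]
Op 2: b = malloc(3) -> b = 7; heap: [0-6 ALLOC][7-9 ALLOC][10-36 FREE]
Op 3: free(b) -> (freed b); heap: [0-6 ALLOC][7-36 FREE]
Op 4: c = malloc(4) -> c = 7; heap: [0-6 ALLOC][7-10 ALLOC][11-36 FREE]
Op 5: c = realloc(c, 11) -> c = 7; heap: [0-6 ALLOC][7-17 ALLOC][18-36 FREE]
Op 6: c = realloc(c, 1) -> c = 7; heap: [0-6 ALLOC][7-7 ALLOC][8-36 FREE]
Op 7: free(a) -> (freed a); heap: [0-6 FREE][7-7 ALLOC][8-36 FREE]
Op 8: d = malloc(11) -> d = 8; heap: [0-6 FREE][7-7 ALLOC][8-18 ALLOC][19-36 FREE]
free(c): c = 7 -> block [7-7 ALLOC]; mark free, coalesce with adjacent free neighbors -> [0-7 FREE][8-18 ALLOC][19-36 FREE]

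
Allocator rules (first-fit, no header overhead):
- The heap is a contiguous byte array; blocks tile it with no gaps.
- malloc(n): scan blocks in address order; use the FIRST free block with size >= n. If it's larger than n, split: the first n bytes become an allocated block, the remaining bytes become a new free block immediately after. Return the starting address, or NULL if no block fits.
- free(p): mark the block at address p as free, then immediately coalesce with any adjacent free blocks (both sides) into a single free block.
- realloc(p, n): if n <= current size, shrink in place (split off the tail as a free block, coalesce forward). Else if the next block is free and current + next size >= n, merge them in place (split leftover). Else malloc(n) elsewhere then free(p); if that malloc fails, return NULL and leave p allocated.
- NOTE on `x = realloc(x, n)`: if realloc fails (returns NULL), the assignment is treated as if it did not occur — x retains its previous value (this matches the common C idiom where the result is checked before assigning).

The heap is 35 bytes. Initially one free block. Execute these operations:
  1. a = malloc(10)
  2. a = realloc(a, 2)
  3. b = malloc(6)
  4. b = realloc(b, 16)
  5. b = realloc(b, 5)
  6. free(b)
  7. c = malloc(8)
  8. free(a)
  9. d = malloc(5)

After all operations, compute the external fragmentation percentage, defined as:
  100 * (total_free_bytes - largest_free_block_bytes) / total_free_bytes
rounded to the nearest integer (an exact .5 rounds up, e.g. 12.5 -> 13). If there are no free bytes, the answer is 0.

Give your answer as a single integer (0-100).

Op 1: a = malloc(10) -> a = 0; heap: [0-9 ALLOC][10-34 FREE]
Op 2: a = realloc(a, 2) -> a = 0; heap: [0-1 ALLOC][2-34 FREE]
Op 3: b = malloc(6) -> b = 2; heap: [0-1 ALLOC][2-7 ALLOC][8-34 FREE]
Op 4: b = realloc(b, 16) -> b = 2; heap: [0-1 ALLOC][2-17 ALLOC][18-34 FREE]
Op 5: b = realloc(b, 5) -> b = 2; heap: [0-1 ALLOC][2-6 ALLOC][7-34 FREE]
Op 6: free(b) -> (freed b); heap: [0-1 ALLOC][2-34 FREE]
Op 7: c = malloc(8) -> c = 2; heap: [0-1 ALLOC][2-9 ALLOC][10-34 FREE]
Op 8: free(a) -> (freed a); heap: [0-1 FREE][2-9 ALLOC][10-34 FREE]
Op 9: d = malloc(5) -> d = 10; heap: [0-1 FREE][2-9 ALLOC][10-14 ALLOC][15-34 FREE]
Free blocks: [2 20] total_free=22 largest=20 -> 100*(22-20)/22 = 200/22 ≈ 9.091 -> rounds to 9

Answer: 9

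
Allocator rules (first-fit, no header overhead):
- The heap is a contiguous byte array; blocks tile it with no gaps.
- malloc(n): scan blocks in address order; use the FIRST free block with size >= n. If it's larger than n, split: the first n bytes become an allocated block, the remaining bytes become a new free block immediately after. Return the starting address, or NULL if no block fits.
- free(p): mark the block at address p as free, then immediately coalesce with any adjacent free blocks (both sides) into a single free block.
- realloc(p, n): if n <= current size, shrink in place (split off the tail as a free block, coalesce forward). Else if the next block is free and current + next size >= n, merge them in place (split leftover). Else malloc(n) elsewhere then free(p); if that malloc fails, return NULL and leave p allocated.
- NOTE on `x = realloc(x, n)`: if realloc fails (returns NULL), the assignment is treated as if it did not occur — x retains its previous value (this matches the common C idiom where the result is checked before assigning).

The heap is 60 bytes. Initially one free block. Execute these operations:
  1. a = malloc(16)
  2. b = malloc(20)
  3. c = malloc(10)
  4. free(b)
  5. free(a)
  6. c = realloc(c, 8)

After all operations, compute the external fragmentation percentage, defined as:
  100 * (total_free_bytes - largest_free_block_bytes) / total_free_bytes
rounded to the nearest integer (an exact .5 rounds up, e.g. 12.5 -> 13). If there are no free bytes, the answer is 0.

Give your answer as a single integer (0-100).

Answer: 31

Derivation:
Op 1: a = malloc(16) -> a = 0; heap: [0-15 ALLOC][16-59 FREE]
Op 2: b = malloc(20) -> b = 16; heap: [0-15 ALLOC][16-35 ALLOC][36-59 FREE]
Op 3: c = malloc(10) -> c = 36; heap: [0-15 ALLOC][16-35 ALLOC][36-45 ALLOC][46-59 FREE]
Op 4: free(b) -> (freed b); heap: [0-15 ALLOC][16-35 FREE][36-45 ALLOC][46-59 FREE]
Op 5: free(a) -> (freed a); heap: [0-35 FREE][36-45 ALLOC][46-59 FREE]
Op 6: c = realloc(c, 8) -> c = 36; heap: [0-35 FREE][36-43 ALLOC][44-59 FREE]
Free blocks: [36 16] total_free=52 largest=36 -> 100*(52-36)/52 = 1600/52 ≈ 30.769 -> rounds to 31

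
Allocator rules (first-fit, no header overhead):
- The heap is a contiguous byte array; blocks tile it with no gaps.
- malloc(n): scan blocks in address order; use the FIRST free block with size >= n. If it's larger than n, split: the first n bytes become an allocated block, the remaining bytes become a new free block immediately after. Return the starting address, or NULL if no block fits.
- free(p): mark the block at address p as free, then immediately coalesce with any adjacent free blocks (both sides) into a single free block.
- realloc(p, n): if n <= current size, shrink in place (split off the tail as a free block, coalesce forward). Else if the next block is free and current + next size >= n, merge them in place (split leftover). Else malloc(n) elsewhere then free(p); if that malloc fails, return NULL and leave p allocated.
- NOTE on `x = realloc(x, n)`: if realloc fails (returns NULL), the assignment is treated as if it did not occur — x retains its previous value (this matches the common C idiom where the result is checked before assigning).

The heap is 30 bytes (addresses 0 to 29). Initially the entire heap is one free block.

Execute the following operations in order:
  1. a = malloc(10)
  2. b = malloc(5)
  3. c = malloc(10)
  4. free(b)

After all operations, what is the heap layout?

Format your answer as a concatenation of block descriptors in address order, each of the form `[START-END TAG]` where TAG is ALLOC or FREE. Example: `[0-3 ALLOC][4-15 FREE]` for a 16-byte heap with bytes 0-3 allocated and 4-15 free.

Answer: [0-9 ALLOC][10-14 FREE][15-24 ALLOC][25-29 FREE]

Derivation:
Op 1: a = malloc(10) -> a = 0; heap: [0-9 ALLOC][10-29 FREE]
Op 2: b = malloc(5) -> b = 10; heap: [0-9 ALLOC][10-14 ALLOC][15-29 FREE]
Op 3: c = malloc(10) -> c = 15; heap: [0-9 ALLOC][10-14 ALLOC][15-24 ALLOC][25-29 FREE]
Op 4: free(b) -> (freed b); heap: [0-9 ALLOC][10-14 FREE][15-24 ALLOC][25-29 FREE]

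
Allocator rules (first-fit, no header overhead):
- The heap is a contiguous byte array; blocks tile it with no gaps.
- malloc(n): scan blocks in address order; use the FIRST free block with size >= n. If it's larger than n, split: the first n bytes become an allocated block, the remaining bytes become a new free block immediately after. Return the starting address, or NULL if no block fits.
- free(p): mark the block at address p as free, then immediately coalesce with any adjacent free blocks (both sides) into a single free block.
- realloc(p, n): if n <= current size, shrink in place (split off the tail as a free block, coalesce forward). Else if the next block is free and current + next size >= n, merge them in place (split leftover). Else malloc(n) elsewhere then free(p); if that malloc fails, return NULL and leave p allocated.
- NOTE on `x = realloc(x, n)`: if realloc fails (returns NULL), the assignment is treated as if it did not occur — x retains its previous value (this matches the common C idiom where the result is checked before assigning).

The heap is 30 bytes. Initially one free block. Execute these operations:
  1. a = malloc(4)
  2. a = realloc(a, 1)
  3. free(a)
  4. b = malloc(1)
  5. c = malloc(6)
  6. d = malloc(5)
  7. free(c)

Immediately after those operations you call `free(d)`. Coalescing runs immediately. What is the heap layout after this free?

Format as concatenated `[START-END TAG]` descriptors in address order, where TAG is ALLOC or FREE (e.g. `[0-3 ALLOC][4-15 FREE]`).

Op 1: a = malloc(4) -> a = 0; heap: [0-3 ALLOC][4-29 FREE]
Op 2: a = realloc(a, 1) -> a = 0; heap: [0-0 ALLOC][1-29 FREE]
Op 3: free(a) -> (freed a); heap: [0-29 FREE]
Op 4: b = malloc(1) -> b = 0; heap: [0-0 ALLOC][1-29 FREE]
Op 5: c = malloc(6) -> c = 1; heap: [0-0 ALLOC][1-6 ALLOC][7-29 FREE]
Op 6: d = malloc(5) -> d = 7; heap: [0-0 ALLOC][1-6 ALLOC][7-11 ALLOC][12-29 FREE]
Op 7: free(c) -> (freed c); heap: [0-0 ALLOC][1-6 FREE][7-11 ALLOC][12-29 FREE]
free(d): d = 7 -> block [7-11 ALLOC]; mark free, coalesce with adjacent free neighbors -> [0-0 ALLOC][1-29 FREE]

Answer: [0-0 ALLOC][1-29 FREE]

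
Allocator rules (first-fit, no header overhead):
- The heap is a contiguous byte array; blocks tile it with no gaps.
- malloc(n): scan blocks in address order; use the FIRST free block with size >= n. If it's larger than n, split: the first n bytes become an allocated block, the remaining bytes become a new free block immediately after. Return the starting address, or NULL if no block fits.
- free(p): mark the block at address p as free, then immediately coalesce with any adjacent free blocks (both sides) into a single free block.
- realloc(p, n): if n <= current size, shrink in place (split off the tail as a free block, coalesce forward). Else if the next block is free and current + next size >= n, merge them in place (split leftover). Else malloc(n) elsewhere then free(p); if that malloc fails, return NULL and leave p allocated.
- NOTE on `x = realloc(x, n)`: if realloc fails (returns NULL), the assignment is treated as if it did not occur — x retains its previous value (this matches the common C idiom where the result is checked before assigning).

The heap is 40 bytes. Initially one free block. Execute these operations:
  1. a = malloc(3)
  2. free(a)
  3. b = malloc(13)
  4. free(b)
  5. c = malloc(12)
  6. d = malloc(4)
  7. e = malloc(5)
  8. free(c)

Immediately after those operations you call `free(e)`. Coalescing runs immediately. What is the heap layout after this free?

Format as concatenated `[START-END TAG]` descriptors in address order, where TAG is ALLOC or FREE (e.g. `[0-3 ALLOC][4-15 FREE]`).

Op 1: a = malloc(3) -> a = 0; heap: [0-2 ALLOC][3-39 FREE]
Op 2: free(a) -> (freed a); heap: [0-39 FREE]
Op 3: b = malloc(13) -> b = 0; heap: [0-12 ALLOC][13-39 FREE]
Op 4: free(b) -> (freed b); heap: [0-39 FREE]
Op 5: c = malloc(12) -> c = 0; heap: [0-11 ALLOC][12-39 FREE]
Op 6: d = malloc(4) -> d = 12; heap: [0-11 ALLOC][12-15 ALLOC][16-39 FREE]
Op 7: e = malloc(5) -> e = 16; heap: [0-11 ALLOC][12-15 ALLOC][16-20 ALLOC][21-39 FREE]
Op 8: free(c) -> (freed c); heap: [0-11 FREE][12-15 ALLOC][16-20 ALLOC][21-39 FREE]
free(e): e = 16 -> block [16-20 ALLOC]; mark free, coalesce with adjacent free neighbors -> [0-11 FREE][12-15 ALLOC][16-39 FREE]

Answer: [0-11 FREE][12-15 ALLOC][16-39 FREE]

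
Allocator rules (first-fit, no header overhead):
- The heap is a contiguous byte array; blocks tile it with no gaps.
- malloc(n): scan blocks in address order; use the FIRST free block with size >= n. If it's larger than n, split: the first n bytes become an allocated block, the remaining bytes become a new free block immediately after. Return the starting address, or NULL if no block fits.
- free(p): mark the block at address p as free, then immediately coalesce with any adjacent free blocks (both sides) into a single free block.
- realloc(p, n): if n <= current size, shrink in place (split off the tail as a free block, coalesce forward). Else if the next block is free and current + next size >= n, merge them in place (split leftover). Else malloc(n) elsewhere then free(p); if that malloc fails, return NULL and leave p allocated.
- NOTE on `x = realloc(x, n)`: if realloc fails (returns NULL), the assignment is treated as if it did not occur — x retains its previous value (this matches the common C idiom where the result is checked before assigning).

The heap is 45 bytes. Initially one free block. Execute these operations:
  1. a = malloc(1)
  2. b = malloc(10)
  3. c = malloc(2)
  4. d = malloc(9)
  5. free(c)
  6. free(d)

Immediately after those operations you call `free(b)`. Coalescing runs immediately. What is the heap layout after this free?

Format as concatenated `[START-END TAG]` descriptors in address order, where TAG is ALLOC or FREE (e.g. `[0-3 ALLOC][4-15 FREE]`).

Op 1: a = malloc(1) -> a = 0; heap: [0-0 ALLOC][1-44 FREE]
Op 2: b = malloc(10) -> b = 1; heap: [0-0 ALLOC][1-10 ALLOC][11-44 FREE]
Op 3: c = malloc(2) -> c = 11; heap: [0-0 ALLOC][1-10 ALLOC][11-12 ALLOC][13-44 FREE]
Op 4: d = malloc(9) -> d = 13; heap: [0-0 ALLOC][1-10 ALLOC][11-12 ALLOC][13-21 ALLOC][22-44 FREE]
Op 5: free(c) -> (freed c); heap: [0-0 ALLOC][1-10 ALLOC][11-12 FREE][13-21 ALLOC][22-44 FREE]
Op 6: free(d) -> (freed d); heap: [0-0 ALLOC][1-10 ALLOC][11-44 FREE]
free(b): b = 1 -> block [1-10 ALLOC]; mark free, coalesce with adjacent free neighbors -> [0-0 ALLOC][1-44 FREE]

Answer: [0-0 ALLOC][1-44 FREE]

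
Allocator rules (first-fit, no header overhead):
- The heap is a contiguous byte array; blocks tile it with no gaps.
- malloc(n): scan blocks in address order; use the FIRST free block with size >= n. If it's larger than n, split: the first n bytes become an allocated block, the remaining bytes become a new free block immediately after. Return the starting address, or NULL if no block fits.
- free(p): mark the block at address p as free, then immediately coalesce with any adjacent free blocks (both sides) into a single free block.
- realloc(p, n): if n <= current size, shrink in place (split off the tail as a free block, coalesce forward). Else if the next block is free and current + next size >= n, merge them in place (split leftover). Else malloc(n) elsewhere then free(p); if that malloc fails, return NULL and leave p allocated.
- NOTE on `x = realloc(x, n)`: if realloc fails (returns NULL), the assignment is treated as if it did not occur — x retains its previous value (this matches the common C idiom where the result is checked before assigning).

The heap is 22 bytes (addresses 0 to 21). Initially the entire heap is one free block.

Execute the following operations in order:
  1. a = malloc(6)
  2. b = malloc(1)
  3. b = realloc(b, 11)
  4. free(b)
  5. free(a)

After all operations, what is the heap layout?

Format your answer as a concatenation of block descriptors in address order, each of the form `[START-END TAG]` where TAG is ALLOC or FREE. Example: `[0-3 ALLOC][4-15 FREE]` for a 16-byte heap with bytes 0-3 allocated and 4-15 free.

Answer: [0-21 FREE]

Derivation:
Op 1: a = malloc(6) -> a = 0; heap: [0-5 ALLOC][6-21 FREE]
Op 2: b = malloc(1) -> b = 6; heap: [0-5 ALLOC][6-6 ALLOC][7-21 FREE]
Op 3: b = realloc(b, 11) -> b = 6; heap: [0-5 ALLOC][6-16 ALLOC][17-21 FREE]
Op 4: free(b) -> (freed b); heap: [0-5 ALLOC][6-21 FREE]
Op 5: free(a) -> (freed a); heap: [0-21 FREE]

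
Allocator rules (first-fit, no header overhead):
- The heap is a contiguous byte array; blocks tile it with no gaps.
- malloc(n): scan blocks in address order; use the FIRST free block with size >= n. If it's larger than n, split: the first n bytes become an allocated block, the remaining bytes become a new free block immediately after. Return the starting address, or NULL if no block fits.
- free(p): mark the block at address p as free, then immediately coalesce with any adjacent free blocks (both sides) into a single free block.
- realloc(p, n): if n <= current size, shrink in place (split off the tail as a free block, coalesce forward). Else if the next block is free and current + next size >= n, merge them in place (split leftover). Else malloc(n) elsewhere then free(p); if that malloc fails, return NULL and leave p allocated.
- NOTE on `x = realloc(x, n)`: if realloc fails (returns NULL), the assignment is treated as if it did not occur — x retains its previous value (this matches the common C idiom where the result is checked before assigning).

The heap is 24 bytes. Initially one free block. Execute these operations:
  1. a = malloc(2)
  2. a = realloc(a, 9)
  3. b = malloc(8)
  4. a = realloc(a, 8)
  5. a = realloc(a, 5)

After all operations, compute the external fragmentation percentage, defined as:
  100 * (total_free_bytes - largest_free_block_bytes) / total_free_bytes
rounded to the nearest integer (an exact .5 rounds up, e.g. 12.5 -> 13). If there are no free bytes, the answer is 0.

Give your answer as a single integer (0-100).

Op 1: a = malloc(2) -> a = 0; heap: [0-1 ALLOC][2-23 FREE]
Op 2: a = realloc(a, 9) -> a = 0; heap: [0-8 ALLOC][9-23 FREE]
Op 3: b = malloc(8) -> b = 9; heap: [0-8 ALLOC][9-16 ALLOC][17-23 FREE]
Op 4: a = realloc(a, 8) -> a = 0; heap: [0-7 ALLOC][8-8 FREE][9-16 ALLOC][17-23 FREE]
Op 5: a = realloc(a, 5) -> a = 0; heap: [0-4 ALLOC][5-8 FREE][9-16 ALLOC][17-23 FREE]
Free blocks: [4 7] total_free=11 largest=7 -> 100*(11-7)/11 = 400/11 ≈ 36.364 -> rounds to 36

Answer: 36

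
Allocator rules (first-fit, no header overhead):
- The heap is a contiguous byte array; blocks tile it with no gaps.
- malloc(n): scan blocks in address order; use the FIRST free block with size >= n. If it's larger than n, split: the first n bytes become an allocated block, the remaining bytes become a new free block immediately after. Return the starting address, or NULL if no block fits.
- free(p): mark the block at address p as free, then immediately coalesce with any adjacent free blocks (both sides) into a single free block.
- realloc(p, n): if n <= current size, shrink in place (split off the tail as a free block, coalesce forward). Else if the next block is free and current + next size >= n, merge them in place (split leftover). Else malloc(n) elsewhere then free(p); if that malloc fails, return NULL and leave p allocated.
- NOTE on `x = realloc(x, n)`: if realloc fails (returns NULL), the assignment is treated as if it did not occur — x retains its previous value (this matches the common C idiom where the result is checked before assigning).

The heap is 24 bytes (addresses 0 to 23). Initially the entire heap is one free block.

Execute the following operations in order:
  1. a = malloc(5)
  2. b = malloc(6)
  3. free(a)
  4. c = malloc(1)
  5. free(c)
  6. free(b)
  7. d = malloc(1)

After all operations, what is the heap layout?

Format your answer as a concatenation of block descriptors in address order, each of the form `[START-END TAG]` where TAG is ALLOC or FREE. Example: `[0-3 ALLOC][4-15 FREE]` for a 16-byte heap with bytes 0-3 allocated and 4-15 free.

Op 1: a = malloc(5) -> a = 0; heap: [0-4 ALLOC][5-23 FREE]
Op 2: b = malloc(6) -> b = 5; heap: [0-4 ALLOC][5-10 ALLOC][11-23 FREE]
Op 3: free(a) -> (freed a); heap: [0-4 FREE][5-10 ALLOC][11-23 FREE]
Op 4: c = malloc(1) -> c = 0; heap: [0-0 ALLOC][1-4 FREE][5-10 ALLOC][11-23 FREE]
Op 5: free(c) -> (freed c); heap: [0-4 FREE][5-10 ALLOC][11-23 FREE]
Op 6: free(b) -> (freed b); heap: [0-23 FREE]
Op 7: d = malloc(1) -> d = 0; heap: [0-0 ALLOC][1-23 FREE]

Answer: [0-0 ALLOC][1-23 FREE]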